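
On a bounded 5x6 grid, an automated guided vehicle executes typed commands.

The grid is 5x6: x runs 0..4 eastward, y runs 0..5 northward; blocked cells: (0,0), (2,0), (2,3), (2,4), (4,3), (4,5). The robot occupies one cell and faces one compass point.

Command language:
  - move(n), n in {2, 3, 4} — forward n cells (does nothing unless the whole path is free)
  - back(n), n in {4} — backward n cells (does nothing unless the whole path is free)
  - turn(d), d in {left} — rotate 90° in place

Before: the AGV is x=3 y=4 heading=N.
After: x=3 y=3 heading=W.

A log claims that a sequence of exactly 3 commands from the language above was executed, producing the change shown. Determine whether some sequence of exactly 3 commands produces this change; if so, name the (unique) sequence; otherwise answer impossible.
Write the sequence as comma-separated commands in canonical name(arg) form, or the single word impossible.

back(4), move(3), turn(left)

key: cell and facing (now W) both changed — the 3 commands mix motion and turning
begin: x=3 y=4 heading=N
[1] after back(4): x=3 y=0 heading=N
[2] after move(3): x=3 y=3 heading=N
[3] after turn(left): x=3 y=3 heading=W
all 125 alternatives checked — unique.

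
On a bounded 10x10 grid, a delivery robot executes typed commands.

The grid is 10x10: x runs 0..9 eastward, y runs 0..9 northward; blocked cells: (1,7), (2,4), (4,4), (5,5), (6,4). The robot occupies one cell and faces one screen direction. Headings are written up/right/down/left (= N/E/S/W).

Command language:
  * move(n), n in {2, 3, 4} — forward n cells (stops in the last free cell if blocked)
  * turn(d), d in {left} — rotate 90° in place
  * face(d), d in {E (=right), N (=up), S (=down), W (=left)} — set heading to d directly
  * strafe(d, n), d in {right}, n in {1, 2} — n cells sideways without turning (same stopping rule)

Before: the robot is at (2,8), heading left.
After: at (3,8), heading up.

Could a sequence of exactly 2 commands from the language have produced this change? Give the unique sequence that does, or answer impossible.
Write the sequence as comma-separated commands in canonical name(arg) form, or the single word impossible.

face(N), strafe(right, 1)

key: order matters: swapping face(N) and strafe(right, 1) lands elsewhere
t0: at (2,8), heading left
t=1 face(N) ⇒ at (2,8), heading up
t=2 strafe(right, 1) ⇒ at (3,8), heading up
all 100 alternatives checked — unique.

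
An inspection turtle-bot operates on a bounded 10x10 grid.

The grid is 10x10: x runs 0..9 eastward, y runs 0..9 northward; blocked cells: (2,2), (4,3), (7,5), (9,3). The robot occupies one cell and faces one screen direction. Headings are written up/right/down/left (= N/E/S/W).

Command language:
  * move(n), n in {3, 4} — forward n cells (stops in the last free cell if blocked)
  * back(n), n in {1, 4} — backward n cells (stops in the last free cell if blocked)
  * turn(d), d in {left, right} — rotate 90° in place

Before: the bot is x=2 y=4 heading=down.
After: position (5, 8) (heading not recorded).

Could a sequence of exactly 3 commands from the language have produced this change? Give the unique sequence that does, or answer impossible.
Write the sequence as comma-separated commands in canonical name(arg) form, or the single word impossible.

key: running move(3) before back(4) would end elsewhere — order is forced
start: x=2 y=4 heading=down
1. back(4) → x=2 y=8 heading=down
2. turn(left) → x=2 y=8 heading=right
3. move(3) → x=5 y=8 heading=right
all 216 alternatives checked — unique.

back(4), turn(left), move(3)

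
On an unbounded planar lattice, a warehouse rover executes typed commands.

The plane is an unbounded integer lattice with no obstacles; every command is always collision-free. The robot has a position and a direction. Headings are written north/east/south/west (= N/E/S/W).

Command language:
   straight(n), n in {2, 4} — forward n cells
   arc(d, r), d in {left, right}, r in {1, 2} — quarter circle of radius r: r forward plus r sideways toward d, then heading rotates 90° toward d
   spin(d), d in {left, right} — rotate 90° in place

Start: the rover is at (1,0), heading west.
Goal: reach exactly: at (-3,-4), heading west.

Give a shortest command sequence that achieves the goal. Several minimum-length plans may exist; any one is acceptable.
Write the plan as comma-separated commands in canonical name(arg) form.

arc(left, 2), arc(right, 2)

initial: at (1,0), heading west
[1] after arc(left, 2): at (-1,-2), heading south
[2] after arc(right, 2): at (-3,-4), heading west
minimal: 2 command(s), checked below 2.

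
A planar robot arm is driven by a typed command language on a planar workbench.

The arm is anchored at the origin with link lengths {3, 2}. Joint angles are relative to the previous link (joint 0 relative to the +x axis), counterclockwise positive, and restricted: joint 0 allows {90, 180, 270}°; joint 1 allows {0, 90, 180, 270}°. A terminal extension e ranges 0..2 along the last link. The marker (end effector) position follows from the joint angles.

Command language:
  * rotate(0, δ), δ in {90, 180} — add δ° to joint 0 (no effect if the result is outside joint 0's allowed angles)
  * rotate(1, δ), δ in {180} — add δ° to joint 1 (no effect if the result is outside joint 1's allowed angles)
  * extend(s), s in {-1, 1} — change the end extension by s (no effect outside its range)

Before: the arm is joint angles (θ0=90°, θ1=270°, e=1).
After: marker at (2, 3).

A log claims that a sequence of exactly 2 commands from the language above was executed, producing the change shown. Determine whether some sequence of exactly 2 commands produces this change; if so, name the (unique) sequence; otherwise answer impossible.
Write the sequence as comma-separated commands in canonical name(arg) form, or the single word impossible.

begin: joint angles (θ0=90°, θ1=270°, e=1)
t=1 extend(-1) ⇒ joint angles (θ0=90°, θ1=270°, e=0)
t=2 extend(-1) ⇒ joint angles (θ0=90°, θ1=270°, e=0)
no other 2-command option fits: unique.

extend(-1), extend(-1)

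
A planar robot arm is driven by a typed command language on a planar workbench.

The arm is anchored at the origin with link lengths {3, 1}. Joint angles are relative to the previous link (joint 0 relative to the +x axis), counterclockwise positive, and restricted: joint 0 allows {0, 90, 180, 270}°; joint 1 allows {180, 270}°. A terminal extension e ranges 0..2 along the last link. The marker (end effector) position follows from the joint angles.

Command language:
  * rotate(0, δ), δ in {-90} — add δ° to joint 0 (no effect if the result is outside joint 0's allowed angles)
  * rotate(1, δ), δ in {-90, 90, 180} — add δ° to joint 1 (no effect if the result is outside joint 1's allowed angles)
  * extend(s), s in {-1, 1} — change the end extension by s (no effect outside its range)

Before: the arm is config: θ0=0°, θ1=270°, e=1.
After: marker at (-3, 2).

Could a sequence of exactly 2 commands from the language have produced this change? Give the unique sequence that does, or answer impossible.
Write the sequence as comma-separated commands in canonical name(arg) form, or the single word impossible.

start: config: θ0=0°, θ1=270°, e=1
1. rotate(0, -90) → config: θ0=270°, θ1=270°, e=1
2. rotate(0, -90) → config: θ0=180°, θ1=270°, e=1
uniquely the one of 36 2-step routes that fits.

rotate(0, -90), rotate(0, -90)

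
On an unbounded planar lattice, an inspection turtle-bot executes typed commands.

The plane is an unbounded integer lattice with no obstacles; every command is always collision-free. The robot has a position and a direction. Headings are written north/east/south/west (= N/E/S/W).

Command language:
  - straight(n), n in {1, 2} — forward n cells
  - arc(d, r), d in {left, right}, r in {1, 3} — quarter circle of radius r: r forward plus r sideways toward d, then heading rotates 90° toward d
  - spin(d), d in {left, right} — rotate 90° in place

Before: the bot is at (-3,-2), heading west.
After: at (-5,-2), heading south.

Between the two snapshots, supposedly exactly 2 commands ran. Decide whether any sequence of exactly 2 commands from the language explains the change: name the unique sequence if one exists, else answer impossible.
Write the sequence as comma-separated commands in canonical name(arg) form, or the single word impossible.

key: order matters: swapping straight(2) and spin(left) lands elsewhere
start: at (-3,-2), heading west
t=1 straight(2) ⇒ at (-5,-2), heading west
t=2 spin(left) ⇒ at (-5,-2), heading south
no other 2-command option fits: unique.

straight(2), spin(left)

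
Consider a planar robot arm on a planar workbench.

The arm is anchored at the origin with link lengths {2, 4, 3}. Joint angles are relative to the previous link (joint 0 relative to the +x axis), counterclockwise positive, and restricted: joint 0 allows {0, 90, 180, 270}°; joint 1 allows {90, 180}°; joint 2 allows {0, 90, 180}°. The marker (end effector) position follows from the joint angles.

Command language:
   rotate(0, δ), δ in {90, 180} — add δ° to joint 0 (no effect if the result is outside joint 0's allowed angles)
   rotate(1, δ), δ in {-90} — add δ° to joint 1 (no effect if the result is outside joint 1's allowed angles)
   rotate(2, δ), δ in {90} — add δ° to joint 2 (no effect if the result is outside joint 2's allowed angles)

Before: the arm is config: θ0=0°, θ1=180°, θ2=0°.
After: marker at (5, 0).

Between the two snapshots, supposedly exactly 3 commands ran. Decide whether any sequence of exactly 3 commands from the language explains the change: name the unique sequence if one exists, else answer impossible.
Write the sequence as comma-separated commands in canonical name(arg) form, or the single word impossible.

initial: config: θ0=0°, θ1=180°, θ2=0°
step 1 (rotate(0, 180)): config: θ0=180°, θ1=180°, θ2=0°
step 2 (rotate(0, 180)): config: θ0=0°, θ1=180°, θ2=0°
step 3 (rotate(0, 180)): config: θ0=180°, θ1=180°, θ2=0°
no rival 3-sequence matches.

rotate(0, 180), rotate(0, 180), rotate(0, 180)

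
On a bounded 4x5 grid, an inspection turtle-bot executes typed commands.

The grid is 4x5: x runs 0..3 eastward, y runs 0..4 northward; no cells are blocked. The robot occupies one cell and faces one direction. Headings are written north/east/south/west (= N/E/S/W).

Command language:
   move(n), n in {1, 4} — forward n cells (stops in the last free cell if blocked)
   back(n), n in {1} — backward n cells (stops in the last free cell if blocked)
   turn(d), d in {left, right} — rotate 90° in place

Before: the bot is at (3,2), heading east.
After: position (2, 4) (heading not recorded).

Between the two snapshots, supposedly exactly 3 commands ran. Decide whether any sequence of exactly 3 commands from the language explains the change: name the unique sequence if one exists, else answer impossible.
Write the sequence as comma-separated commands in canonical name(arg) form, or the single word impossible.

key: running move(4) before back(1) would end elsewhere — order is forced
start: at (3,2), heading east
t=1 back(1) ⇒ at (2,2), heading east
t=2 turn(left) ⇒ at (2,2), heading north
t=3 move(4) ⇒ at (2,4), heading north
no other 3-command option fits: unique.

back(1), turn(left), move(4)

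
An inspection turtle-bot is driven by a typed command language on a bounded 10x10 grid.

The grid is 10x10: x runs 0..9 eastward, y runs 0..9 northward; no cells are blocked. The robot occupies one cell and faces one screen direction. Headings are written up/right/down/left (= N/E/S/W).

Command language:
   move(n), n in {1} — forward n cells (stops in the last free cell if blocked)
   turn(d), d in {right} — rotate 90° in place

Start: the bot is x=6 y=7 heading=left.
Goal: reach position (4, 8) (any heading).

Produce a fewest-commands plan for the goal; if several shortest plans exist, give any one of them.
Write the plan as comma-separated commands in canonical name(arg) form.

move(1), move(1), turn(right), move(1)

t0: x=6 y=7 heading=left
[1] after move(1): x=5 y=7 heading=left
[2] after move(1): x=4 y=7 heading=left
[3] after turn(right): x=4 y=7 heading=up
[4] after move(1): x=4 y=8 heading=up
no 3-step plan works, so 4 is optimal.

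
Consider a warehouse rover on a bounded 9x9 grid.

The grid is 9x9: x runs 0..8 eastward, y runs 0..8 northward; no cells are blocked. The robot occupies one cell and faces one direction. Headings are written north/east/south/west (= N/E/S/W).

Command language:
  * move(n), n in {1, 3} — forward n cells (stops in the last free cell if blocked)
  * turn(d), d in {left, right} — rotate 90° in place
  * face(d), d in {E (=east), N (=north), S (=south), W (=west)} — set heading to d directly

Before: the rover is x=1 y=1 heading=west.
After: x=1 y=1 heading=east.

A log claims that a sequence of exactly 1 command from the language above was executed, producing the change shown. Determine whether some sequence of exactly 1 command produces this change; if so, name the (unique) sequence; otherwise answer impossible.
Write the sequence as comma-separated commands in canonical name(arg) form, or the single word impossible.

key: (1,1) unchanged — the single command moves nothing
begin: x=1 y=1 heading=west
[1] after face(E): x=1 y=1 heading=east
no rival 1-sequence matches.

face(E)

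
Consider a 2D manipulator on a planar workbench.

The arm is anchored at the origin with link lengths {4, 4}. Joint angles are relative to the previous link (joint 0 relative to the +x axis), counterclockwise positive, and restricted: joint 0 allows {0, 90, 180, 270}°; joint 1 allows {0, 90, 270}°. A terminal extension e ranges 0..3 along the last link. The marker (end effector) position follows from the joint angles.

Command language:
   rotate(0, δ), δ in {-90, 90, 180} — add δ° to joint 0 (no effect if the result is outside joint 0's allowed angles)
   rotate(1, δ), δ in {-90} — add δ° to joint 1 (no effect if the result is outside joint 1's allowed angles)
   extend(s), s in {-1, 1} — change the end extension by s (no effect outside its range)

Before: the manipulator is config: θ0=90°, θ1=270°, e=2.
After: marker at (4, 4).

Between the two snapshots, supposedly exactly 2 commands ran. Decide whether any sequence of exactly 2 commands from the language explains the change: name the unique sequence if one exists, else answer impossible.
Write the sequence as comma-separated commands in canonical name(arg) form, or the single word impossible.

extend(-1), extend(-1)

from: config: θ0=90°, θ1=270°, e=2
[1] after extend(-1): config: θ0=90°, θ1=270°, e=1
[2] after extend(-1): config: θ0=90°, θ1=270°, e=0
uniquely the one of 36 2-step routes that fits.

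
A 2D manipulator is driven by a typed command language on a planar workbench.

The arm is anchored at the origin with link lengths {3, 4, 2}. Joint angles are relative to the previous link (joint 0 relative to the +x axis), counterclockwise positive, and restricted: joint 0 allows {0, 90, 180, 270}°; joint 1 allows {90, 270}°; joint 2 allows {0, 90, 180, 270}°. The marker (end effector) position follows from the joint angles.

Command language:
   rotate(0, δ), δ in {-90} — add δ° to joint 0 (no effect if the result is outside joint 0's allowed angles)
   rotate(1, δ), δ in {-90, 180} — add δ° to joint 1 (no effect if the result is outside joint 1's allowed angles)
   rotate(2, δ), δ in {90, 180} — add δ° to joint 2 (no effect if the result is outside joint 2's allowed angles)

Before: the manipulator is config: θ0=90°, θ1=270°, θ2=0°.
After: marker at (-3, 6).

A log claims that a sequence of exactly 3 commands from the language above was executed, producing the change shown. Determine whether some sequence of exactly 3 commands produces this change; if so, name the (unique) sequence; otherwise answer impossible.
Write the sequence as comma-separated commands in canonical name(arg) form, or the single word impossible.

from: config: θ0=90°, θ1=270°, θ2=0°
[1] after rotate(0, -90): config: θ0=0°, θ1=270°, θ2=0°
[2] after rotate(0, -90): config: θ0=270°, θ1=270°, θ2=0°
[3] after rotate(0, -90): config: θ0=180°, θ1=270°, θ2=0°
no rival 3-sequence matches.

rotate(0, -90), rotate(0, -90), rotate(0, -90)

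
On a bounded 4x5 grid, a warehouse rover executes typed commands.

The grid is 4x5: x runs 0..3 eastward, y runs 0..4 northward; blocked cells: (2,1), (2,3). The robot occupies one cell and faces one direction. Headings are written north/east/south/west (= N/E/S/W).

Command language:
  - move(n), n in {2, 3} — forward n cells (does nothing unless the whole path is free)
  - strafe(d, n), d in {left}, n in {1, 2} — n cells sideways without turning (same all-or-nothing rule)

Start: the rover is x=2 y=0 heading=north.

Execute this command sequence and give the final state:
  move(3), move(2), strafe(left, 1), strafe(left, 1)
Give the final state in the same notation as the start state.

start: x=2 y=0 heading=north
1. move(3) → x=2 y=0 heading=north
2. move(2) → x=2 y=0 heading=north
3. strafe(left, 1) → x=1 y=0 heading=north
4. strafe(left, 1) → x=0 y=0 heading=north

x=0 y=0 heading=north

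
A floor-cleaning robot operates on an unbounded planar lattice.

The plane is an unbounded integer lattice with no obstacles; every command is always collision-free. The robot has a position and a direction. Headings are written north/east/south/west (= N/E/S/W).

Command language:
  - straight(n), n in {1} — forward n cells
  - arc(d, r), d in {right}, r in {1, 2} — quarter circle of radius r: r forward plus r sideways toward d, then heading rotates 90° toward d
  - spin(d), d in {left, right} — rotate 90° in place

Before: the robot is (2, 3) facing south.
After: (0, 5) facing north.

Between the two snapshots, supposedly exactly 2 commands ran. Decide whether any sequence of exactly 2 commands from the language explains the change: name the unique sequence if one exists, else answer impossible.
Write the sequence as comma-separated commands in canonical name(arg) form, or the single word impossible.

spin(right), arc(right, 2)

key: position moved to (0,5) AND the heading swung to N — translation plus rotation needed
t0: (2, 3) facing south
t=1 spin(right) ⇒ (2, 3) facing west
t=2 arc(right, 2) ⇒ (0, 5) facing north
no other 2-command option fits: unique.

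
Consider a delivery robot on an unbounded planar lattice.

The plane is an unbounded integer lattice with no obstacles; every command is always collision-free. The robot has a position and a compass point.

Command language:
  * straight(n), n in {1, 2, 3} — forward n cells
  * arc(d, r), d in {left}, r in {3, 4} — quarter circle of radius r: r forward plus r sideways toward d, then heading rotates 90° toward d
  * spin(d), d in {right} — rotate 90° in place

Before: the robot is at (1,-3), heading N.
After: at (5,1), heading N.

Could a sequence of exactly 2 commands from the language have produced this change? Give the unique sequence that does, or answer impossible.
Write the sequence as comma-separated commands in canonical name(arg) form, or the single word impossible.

spin(right), arc(left, 4)

key: heading stays N — rotations cancel among the 2 commands
from: at (1,-3), heading N
step 1 (spin(right)): at (1,-3), heading E
step 2 (arc(left, 4)): at (5,1), heading N
uniquely the one of 36 2-step routes that fits.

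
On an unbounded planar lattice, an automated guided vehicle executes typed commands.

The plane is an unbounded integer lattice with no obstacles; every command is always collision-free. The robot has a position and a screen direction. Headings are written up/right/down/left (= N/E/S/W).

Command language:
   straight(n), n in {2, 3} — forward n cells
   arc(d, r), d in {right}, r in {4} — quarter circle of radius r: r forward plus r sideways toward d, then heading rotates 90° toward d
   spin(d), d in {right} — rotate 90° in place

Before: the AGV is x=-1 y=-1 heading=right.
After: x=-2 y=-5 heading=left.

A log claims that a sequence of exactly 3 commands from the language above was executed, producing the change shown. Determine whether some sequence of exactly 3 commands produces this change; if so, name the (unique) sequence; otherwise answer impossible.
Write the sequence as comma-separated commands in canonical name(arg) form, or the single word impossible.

key: order matters: swapping straight(3) and arc(right, 4) lands elsewhere
from: x=-1 y=-1 heading=right
1. straight(3) → x=2 y=-1 heading=right
2. spin(right) → x=2 y=-1 heading=down
3. arc(right, 4) → x=-2 y=-5 heading=left
no rival 3-sequence matches.

straight(3), spin(right), arc(right, 4)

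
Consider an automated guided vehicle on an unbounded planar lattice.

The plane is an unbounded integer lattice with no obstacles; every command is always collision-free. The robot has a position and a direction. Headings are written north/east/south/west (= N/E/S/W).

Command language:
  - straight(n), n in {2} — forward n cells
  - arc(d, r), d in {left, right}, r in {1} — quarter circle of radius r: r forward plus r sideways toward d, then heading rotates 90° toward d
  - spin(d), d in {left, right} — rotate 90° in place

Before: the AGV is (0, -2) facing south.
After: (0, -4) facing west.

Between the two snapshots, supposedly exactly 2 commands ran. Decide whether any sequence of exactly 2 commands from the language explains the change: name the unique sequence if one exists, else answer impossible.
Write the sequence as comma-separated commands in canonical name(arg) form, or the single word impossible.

straight(2), spin(right)

key: position moved to (0,-4) AND the heading swung to W — translation plus rotation needed
start: (0, -2) facing south
t=1 straight(2) ⇒ (0, -4) facing south
t=2 spin(right) ⇒ (0, -4) facing west
all 25 alternatives checked — unique.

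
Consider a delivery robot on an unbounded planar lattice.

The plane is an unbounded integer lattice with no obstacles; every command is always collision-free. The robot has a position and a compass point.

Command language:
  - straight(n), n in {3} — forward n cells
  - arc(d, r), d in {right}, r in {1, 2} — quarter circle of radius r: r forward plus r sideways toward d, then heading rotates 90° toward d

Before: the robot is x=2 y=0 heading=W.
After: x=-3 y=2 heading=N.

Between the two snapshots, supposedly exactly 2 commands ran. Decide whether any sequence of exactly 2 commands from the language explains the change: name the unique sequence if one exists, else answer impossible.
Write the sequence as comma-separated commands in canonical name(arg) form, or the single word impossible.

key: running arc(right, 2) before straight(3) would end elsewhere — order is forced
from: x=2 y=0 heading=W
[1] after straight(3): x=-1 y=0 heading=W
[2] after arc(right, 2): x=-3 y=2 heading=N
all 9 alternatives checked — unique.

straight(3), arc(right, 2)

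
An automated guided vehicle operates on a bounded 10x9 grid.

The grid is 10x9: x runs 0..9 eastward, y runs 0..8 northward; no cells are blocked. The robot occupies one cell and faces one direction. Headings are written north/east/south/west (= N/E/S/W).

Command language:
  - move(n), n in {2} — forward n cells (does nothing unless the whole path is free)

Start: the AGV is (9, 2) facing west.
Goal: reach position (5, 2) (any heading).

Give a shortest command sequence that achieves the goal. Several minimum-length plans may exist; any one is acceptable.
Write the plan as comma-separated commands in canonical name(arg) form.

t0: (9, 2) facing west
t=1 move(2) ⇒ (7, 2) facing west
t=2 move(2) ⇒ (5, 2) facing west
shorter routes all fall short; 2 is best.

move(2), move(2)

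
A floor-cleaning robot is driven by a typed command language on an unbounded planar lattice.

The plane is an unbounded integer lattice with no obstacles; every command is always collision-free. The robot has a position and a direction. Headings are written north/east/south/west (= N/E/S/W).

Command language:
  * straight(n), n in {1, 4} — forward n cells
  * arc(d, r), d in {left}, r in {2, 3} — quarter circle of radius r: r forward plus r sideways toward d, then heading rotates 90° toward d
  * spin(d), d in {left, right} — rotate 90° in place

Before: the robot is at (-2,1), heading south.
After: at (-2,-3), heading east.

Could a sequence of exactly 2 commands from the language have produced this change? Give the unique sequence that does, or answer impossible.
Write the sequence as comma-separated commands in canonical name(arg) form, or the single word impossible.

key: position moved to (-2,-3) AND the heading swung to E — translation plus rotation needed
begin: at (-2,1), heading south
step 1 (straight(4)): at (-2,-3), heading south
step 2 (spin(left)): at (-2,-3), heading east
no other 2-command option fits: unique.

straight(4), spin(left)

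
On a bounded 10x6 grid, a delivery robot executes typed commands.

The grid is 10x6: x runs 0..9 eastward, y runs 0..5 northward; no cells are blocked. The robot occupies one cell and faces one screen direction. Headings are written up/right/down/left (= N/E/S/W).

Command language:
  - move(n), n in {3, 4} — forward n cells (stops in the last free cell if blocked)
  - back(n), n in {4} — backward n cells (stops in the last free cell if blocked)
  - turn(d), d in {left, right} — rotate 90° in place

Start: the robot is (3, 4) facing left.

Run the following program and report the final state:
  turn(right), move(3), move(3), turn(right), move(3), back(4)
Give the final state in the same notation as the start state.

t0: (3, 4) facing left
step 1 (turn(right)): (3, 4) facing up
step 2 (move(3)): (3, 5) facing up
step 3 (move(3)): (3, 5) facing up
step 4 (turn(right)): (3, 5) facing right
step 5 (move(3)): (6, 5) facing right
step 6 (back(4)): (2, 5) facing right

(2, 5) facing right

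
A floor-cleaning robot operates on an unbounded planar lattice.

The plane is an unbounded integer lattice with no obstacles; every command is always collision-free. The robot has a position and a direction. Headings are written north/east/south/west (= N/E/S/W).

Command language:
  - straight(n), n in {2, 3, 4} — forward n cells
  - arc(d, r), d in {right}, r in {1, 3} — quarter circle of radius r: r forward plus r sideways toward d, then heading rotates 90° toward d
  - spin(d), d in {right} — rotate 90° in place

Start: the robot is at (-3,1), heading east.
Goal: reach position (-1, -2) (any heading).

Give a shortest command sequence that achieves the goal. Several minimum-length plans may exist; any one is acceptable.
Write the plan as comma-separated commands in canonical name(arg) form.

straight(2), spin(right), straight(3)

begin: at (-3,1), heading east
1. straight(2) → at (-1,1), heading east
2. spin(right) → at (-1,1), heading south
3. straight(3) → at (-1,-2), heading south
no 2-step plan works, so 3 is optimal.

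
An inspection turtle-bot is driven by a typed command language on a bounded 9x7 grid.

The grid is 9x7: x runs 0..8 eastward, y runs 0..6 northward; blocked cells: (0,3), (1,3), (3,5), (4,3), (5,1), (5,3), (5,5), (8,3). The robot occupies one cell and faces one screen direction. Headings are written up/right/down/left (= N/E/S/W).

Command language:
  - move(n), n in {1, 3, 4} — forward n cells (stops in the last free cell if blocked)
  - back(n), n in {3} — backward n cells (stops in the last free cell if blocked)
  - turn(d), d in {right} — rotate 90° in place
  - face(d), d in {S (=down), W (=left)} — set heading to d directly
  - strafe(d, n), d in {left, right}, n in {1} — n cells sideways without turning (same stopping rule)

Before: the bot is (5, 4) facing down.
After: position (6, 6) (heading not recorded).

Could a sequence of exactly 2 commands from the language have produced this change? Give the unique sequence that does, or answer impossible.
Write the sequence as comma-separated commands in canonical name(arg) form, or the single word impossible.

key: back(3) runs into the grid edge before its full distance
from: (5, 4) facing down
1. strafe(left, 1) → (6, 4) facing down
2. back(3) → (6, 6) facing down
uniquely the one of 81 2-step routes that fits.

strafe(left, 1), back(3)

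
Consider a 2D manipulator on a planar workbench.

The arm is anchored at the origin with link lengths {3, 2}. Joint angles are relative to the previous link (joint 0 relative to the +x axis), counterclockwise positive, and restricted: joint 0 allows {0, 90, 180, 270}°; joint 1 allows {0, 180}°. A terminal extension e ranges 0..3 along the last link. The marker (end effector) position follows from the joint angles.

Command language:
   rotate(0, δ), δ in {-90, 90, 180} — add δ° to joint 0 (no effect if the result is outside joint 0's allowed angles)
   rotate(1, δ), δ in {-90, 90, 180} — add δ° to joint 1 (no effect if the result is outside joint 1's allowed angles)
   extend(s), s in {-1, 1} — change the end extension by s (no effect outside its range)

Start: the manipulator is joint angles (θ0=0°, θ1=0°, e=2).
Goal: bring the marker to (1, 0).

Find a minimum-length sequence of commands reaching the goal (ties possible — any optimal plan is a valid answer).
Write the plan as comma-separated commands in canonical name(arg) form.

t0: joint angles (θ0=0°, θ1=0°, e=2)
[1] after rotate(0, 180): joint angles (θ0=180°, θ1=0°, e=2)
[2] after rotate(1, 180): joint angles (θ0=180°, θ1=180°, e=2)
no 1-step plan works, so 2 is optimal.

rotate(0, 180), rotate(1, 180)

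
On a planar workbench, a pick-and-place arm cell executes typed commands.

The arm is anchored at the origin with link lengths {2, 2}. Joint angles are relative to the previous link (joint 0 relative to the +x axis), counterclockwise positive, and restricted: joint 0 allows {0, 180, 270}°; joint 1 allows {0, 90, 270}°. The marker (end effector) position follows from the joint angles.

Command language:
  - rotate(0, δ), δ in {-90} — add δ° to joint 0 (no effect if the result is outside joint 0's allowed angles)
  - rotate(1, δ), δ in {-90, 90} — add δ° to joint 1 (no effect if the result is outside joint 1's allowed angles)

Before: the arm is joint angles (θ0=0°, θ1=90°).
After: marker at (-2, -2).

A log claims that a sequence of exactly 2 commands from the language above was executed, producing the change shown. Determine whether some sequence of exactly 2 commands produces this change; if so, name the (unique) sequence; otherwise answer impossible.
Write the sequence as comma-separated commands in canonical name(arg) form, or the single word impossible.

rotate(0, -90), rotate(0, -90)

start: joint angles (θ0=0°, θ1=90°)
1. rotate(0, -90) → joint angles (θ0=270°, θ1=90°)
2. rotate(0, -90) → joint angles (θ0=180°, θ1=90°)
no rival 2-sequence matches.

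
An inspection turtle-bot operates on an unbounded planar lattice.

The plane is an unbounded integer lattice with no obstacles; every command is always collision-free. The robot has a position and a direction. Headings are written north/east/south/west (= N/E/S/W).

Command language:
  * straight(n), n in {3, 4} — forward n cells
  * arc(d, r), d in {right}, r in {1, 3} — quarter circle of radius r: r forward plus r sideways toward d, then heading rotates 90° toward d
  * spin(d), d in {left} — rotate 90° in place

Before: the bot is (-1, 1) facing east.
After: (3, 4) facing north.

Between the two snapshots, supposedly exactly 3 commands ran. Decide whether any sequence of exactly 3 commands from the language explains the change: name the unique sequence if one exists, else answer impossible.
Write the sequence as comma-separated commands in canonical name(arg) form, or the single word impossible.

key: order matters: swapping straight(4) and straight(3) lands elsewhere
t0: (-1, 1) facing east
step 1 (straight(4)): (3, 1) facing east
step 2 (spin(left)): (3, 1) facing north
step 3 (straight(3)): (3, 4) facing north
all 125 alternatives checked — unique.

straight(4), spin(left), straight(3)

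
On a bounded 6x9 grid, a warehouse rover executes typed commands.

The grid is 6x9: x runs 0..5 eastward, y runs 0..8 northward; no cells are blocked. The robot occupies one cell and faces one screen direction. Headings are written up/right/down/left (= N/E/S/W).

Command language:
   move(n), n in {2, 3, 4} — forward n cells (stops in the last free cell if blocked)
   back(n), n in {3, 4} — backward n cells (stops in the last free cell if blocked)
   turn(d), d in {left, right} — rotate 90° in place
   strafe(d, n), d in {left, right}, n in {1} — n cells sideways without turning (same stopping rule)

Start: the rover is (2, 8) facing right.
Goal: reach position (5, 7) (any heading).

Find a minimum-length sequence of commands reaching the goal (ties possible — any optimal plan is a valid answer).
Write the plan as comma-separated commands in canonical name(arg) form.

t0: (2, 8) facing right
t=1 move(4) ⇒ (5, 8) facing right
t=2 strafe(right, 1) ⇒ (5, 7) facing right
minimal: 2 command(s), checked below 2.

move(4), strafe(right, 1)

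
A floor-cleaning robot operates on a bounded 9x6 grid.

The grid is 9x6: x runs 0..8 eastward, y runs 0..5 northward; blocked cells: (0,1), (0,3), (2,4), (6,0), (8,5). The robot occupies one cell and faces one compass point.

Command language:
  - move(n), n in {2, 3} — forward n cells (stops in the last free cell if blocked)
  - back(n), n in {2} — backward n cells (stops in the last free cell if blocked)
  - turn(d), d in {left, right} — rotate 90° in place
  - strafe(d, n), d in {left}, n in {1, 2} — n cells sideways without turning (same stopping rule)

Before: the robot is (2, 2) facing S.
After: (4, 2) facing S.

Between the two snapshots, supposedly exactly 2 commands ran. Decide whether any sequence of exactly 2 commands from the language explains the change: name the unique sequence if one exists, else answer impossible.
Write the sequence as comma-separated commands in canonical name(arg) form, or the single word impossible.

strafe(left, 1), strafe(left, 1)

key: still facing S at the end — nothing in the sequence rotates
begin: (2, 2) facing S
1. strafe(left, 1) → (3, 2) facing S
2. strafe(left, 1) → (4, 2) facing S
uniquely the one of 49 2-step routes that fits.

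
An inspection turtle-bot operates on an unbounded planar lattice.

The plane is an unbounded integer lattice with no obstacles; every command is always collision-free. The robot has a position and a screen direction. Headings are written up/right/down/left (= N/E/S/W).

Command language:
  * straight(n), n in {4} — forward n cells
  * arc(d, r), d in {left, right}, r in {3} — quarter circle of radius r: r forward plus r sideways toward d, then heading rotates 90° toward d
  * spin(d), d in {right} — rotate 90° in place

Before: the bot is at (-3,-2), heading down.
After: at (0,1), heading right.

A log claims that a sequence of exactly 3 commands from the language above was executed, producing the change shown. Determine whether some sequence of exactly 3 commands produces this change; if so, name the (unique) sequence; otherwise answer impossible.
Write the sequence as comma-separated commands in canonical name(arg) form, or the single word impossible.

spin(right), spin(right), arc(right, 3)

key: position moved to (0,1) AND the heading swung to E — translation plus rotation needed
t0: at (-3,-2), heading down
[1] after spin(right): at (-3,-2), heading left
[2] after spin(right): at (-3,-2), heading up
[3] after arc(right, 3): at (0,1), heading right
no rival 3-sequence matches.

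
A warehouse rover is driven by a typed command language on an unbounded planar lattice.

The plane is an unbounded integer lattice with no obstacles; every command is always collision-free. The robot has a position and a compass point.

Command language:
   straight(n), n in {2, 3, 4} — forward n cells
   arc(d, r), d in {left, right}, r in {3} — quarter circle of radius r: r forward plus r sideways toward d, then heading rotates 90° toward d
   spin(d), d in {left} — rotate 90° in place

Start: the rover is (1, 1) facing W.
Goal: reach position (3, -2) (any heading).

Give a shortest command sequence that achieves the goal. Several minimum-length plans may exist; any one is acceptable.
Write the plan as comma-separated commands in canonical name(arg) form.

from: (1, 1) facing W
step 1 (straight(4)): (-3, 1) facing W
step 2 (spin(left)): (-3, 1) facing S
step 3 (arc(left, 3)): (0, -2) facing E
step 4 (straight(3)): (3, -2) facing E
minimal: 4 command(s), checked below 4.

straight(4), spin(left), arc(left, 3), straight(3)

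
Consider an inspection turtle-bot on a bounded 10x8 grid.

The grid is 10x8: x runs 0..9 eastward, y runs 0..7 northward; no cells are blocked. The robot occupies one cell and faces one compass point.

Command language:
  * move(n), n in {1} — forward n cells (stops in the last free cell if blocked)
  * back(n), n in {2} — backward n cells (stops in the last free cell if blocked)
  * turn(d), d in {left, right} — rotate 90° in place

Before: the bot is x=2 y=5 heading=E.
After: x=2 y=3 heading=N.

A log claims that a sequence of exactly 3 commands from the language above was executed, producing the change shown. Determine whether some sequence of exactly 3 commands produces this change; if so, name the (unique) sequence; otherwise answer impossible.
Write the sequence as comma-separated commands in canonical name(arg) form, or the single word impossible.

impossible

all 64 sequences checked — none match.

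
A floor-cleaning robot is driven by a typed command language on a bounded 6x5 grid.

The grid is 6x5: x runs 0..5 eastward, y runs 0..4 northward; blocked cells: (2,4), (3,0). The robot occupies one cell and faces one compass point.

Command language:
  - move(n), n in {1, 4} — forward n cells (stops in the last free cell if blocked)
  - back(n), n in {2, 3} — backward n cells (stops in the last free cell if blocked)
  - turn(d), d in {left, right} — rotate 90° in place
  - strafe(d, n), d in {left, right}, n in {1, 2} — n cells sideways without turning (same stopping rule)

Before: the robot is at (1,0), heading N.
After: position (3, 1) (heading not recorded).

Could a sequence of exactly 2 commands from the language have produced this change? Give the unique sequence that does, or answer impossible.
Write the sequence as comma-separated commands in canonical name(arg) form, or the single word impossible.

key: order matters: swapping move(1) and strafe(right, 2) lands elsewhere
initial: at (1,0), heading N
step 1 (move(1)): at (1,1), heading N
step 2 (strafe(right, 2)): at (3,1), heading N
no rival 2-sequence matches.

move(1), strafe(right, 2)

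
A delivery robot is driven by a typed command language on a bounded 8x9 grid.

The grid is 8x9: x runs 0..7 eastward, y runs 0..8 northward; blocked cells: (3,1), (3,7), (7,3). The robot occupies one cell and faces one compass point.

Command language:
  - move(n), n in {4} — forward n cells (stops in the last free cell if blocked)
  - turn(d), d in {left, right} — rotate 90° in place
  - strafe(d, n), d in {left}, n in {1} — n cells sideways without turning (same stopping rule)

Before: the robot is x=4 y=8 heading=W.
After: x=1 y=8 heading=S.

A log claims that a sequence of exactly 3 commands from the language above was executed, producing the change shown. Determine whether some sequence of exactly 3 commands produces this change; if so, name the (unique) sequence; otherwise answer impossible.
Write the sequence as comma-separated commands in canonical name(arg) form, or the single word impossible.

key: position moved to (1,8) AND the heading swung to S — translation plus rotation needed
initial: x=4 y=8 heading=W
1. move(4) → x=0 y=8 heading=W
2. turn(left) → x=0 y=8 heading=S
3. strafe(left, 1) → x=1 y=8 heading=S
no rival 3-sequence matches.

move(4), turn(left), strafe(left, 1)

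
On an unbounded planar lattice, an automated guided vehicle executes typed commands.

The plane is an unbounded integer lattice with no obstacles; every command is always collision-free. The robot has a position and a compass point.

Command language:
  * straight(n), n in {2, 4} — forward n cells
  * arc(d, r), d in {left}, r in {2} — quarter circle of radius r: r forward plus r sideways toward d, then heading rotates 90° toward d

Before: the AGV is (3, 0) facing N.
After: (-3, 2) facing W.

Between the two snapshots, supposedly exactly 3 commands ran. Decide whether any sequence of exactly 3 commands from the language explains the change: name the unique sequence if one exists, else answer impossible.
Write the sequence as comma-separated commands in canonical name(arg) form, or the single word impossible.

key: cell and facing (now W) both changed — the 3 commands mix motion and turning
begin: (3, 0) facing N
step 1 (arc(left, 2)): (1, 2) facing W
step 2 (straight(2)): (-1, 2) facing W
step 3 (straight(2)): (-3, 2) facing W
no rival 3-sequence matches.

arc(left, 2), straight(2), straight(2)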